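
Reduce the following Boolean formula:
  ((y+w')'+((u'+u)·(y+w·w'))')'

y

((y+w')'+((u'+u)·(y+w·w'))')'
= (y+w')·(u'+u)·(y+w·w')   (De Morgan)
= (y+w')·(y+w·w')   (complement / identity)
= (y+w')·y   (complement / identity)
= y   (absorption)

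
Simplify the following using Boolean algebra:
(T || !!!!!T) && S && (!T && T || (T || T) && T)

S && T

(T || !!!!!T) && S && (!T && T || (T || T) && T)
= (T || !!!T) && S && (!T && T || (T || T) && T)   (double negation)
= (T || !T) && S && (!T && T || (T || T) && T)   (double negation)
= (T || !T) && S && (!T && T || T && T)   (idempotence)
= S && (!T && T || T && T)   (complement / identity)
= S && T   (distribution)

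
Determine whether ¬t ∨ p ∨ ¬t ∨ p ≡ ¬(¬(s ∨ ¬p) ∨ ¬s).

E1: ¬t ∨ p ∨ ¬t ∨ p
    = ¬t ∨ p   [idempotence]
E2: ¬(¬(s ∨ ¬p) ∨ ¬s)
    = (s ∨ ¬p) ∧ s   [De Morgan]
    = s   [absorption]
These differ: at p=1, s=0, t=0, E1 = 1 but E2 = 0.

No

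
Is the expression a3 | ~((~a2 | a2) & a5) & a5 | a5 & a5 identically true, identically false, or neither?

neither

a3 | ~((~a2 | a2) & a5) & a5 | a5 & a5
= a3 | ~a5 & a5 | a5 & a5   (complement / identity)
= a3 | a5   (distribution)
This depends on a3, a5, so it is not a constant.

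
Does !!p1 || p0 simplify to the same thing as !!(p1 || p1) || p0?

E1: !!p1 || p0
    = p1 || p0   — double negation
E2: !!(p1 || p1) || p0
    = !!p1 || p0   — idempotence
    = p1 || p0   — double negation
Both reduce to p1 || p0, so they are equivalent.

Yes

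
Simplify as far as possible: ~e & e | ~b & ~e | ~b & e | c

~b | c

~e & e | ~b & ~e | ~b & e | c
= ~e & e | ~b | c   [distribution]
= ~b | c   [complement / identity]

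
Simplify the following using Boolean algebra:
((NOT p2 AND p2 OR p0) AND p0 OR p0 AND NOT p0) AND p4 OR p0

p0

((NOT p2 AND p2 OR p0) AND p0 OR p0 AND NOT p0) AND p4 OR p0
= (p0 AND p0 OR p0 AND NOT p0) AND p4 OR p0   [complement / identity]
= p0 AND p4 OR p0   [distribution]
= p0   [absorption]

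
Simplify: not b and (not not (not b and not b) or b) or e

not b and (not not (not b and not b) or b) or e
= not b and (not not not b or b) or e
= not b and (not b or b) or e
= not b or e

not b or e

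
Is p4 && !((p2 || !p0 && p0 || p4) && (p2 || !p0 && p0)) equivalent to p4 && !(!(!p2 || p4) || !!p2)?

E1: p4 && !((p2 || !p0 && p0 || p4) && (p2 || !p0 && p0))
    = p4 && !(p2 || !p0 && p0)   [absorption]
    = p4 && !p2   [complement / identity]
E2: p4 && !(!(!p2 || p4) || !!p2)
    = p4 && (!p2 || p4) && !p2   [De Morgan]
    = p4 && !p2   [absorption]
Both reduce to p4 && !p2, so they are equivalent.

Yes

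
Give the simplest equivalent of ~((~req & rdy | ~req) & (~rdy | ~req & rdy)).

~((~req & rdy | ~req) & (~rdy | ~req & rdy))
= ~(~req & rdy | ~req & ~rdy)   — distribution
= ~~req   — distribution
= req   — double negation

req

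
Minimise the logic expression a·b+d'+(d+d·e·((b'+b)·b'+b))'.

a·b+d'

a·b+d'+(d+d·e·((b'+b)·b'+b))'
= a·b+d'+(d+d·e·(b'+b))'   [complement / identity]
= a·b+d'+(d+d·e)'   [complement / identity]
= a·b+d'+d'   [absorption]
= a·b+d'   [idempotence]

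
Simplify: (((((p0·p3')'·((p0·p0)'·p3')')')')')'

p3

(((((p0·p3')'·((p0·p0)'·p3')')')')')'
= (((((p0·p3')'·(p0'·p3')')')')')'   [idempotence]
= (((p0·p3'+p0'·p3')')')'   [De Morgan]
= (((p3')')')'   [distribution]
= (p3')'   [double negation]
= p3   [double negation]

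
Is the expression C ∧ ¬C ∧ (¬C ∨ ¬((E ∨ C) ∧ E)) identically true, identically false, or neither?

C ∧ ¬C ∧ (¬C ∨ ¬((E ∨ C) ∧ E))
= C ∧ ¬C ∧ (¬C ∨ ¬E)   (absorption)
= C ∧ ¬C   (absorption)
= False   (complement)

identically false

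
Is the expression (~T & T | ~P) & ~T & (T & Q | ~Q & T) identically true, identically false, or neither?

(~T & T | ~P) & ~T & (T & Q | ~Q & T)
= (~T & T | ~P) & ~T & T   [distribution]
= ~T & T   [absorption]
= 0   [complement]

identically false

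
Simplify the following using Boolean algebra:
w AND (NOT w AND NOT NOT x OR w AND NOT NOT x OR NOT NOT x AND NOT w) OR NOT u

w AND x OR NOT u

w AND (NOT w AND NOT NOT x OR w AND NOT NOT x OR NOT NOT x AND NOT w) OR NOT u
= w AND (NOT NOT x OR NOT NOT x AND NOT w) OR NOT u   [distribution]
= w AND NOT NOT x OR NOT u   [absorption]
= w AND x OR NOT u   [double negation]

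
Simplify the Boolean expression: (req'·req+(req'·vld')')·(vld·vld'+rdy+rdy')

req+vld

(req'·req+(req'·vld')')·(vld·vld'+rdy+rdy')
= (req'·vld')'·(vld·vld'+rdy+rdy')   (complement / identity)
= (req'·vld')'·(rdy+rdy')   (complement / identity)
= (req'·vld')'   (complement / identity)
= req+vld   (De Morgan)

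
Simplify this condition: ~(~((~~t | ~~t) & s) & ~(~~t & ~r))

(s | ~r) & t

~(~((~~t | ~~t) & s) & ~(~~t & ~r))
= ~(~(~~t & s) & ~(~~t & ~r))
= ~~t & s | ~~t & ~r
= (s | ~r) & ~~t
= (s | ~r) & t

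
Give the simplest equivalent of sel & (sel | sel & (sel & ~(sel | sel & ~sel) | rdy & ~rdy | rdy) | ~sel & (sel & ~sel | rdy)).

sel

sel & (sel | sel & (sel & ~(sel | sel & ~sel) | rdy & ~rdy | rdy) | ~sel & (sel & ~sel | rdy))
= sel & (sel | sel & (sel & ~sel | rdy & ~rdy | rdy) | ~sel & (sel & ~sel | rdy))   (complement / identity)
= sel & (sel | sel & (sel & ~sel | rdy) | ~sel & (sel & ~sel | rdy))   (complement / identity)
= sel & (sel | sel & ~sel | rdy)   (distribution)
= sel & (sel | rdy)   (complement / identity)
= sel   (absorption)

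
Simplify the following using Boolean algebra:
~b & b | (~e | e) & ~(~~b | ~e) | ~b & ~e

~b

~b & b | (~e | e) & ~(~~b | ~e) | ~b & ~e
= (~e | e) & ~(~~b | ~e) | ~b & ~e   [complement / identity]
= ~(~~b | ~e) | ~b & ~e   [complement / identity]
= ~b & e | ~b & ~e   [De Morgan]
= ~b   [distribution]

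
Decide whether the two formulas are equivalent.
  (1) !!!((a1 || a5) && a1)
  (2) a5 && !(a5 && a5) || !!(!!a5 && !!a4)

No

E1: !!!((a1 || a5) && a1)
    = !!!a1   (absorption)
    = !a1   (double negation)
E2: a5 && !(a5 && a5) || !!(!!a5 && !!a4)
    = a5 && !a5 || !!(!!a5 && !!a4)   (idempotence)
    = a5 && !a5 || !(!a5 || !a4)   (De Morgan)
    = a5 && !a5 || a5 && a4   (De Morgan)
    = a5 && a4   (complement / identity)
These differ: at a1=0, a4=1, a5=0, E1 = 1 but E2 = 0.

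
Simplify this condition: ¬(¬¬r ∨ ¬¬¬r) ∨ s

¬(¬¬r ∨ ¬¬¬r) ∨ s
= ¬(¬¬r ∨ ¬r) ∨ s   — double negation
= ¬r ∧ r ∨ s   — De Morgan
= s   — complement / identity

s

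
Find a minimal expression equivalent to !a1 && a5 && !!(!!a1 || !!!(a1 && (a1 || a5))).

!a1 && a5 && !!(!!a1 || !!!(a1 && (a1 || a5)))
= !a1 && a5 && !(!a1 && !!(a1 && (a1 || a5)))   — De Morgan
= !a1 && a5 && !(!a1 && !!a1)   — absorption
= !a1 && a5 && (a1 || !a1)   — De Morgan
= !a1 && a5   — complement / identity

!a1 && a5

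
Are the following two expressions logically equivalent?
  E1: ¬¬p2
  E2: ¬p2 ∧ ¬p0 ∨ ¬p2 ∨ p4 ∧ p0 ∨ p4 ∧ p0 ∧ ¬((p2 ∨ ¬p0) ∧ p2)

No

E1: ¬¬p2
    = p2   (double negation)
E2: ¬p2 ∧ ¬p0 ∨ ¬p2 ∨ p4 ∧ p0 ∨ p4 ∧ p0 ∧ ¬((p2 ∨ ¬p0) ∧ p2)
    = ¬p2 ∧ ¬p0 ∨ ¬p2 ∨ p4 ∧ p0 ∨ p4 ∧ p0 ∧ ¬p2   (absorption)
    = ¬p2 ∨ p4 ∧ p0 ∨ p4 ∧ p0 ∧ ¬p2   (absorption)
    = ¬p2 ∨ p4 ∧ p0   (absorption)
These differ: at p0=0, p2=0, p4=1, E1 = 0 but E2 = 1.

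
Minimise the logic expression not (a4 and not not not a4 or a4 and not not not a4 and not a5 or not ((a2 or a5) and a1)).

not (a4 and not not not a4 or a4 and not not not a4 and not a5 or not ((a2 or a5) and a1))
= not (a4 and not not not a4 or not ((a2 or a5) and a1))   — absorption
= not (a4 and not a4 or not ((a2 or a5) and a1))   — double negation
= not not ((a2 or a5) and a1)   — complement / identity
= (a2 or a5) and a1   — double negation

(a2 or a5) and a1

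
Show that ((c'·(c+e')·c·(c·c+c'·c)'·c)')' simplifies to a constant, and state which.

0

((c'·(c+e')·c·(c·c+c'·c)'·c)')'
= ((c'·c·(c·c+c'·c)'·c)')'   [absorption]
= ((c'·c·c'·c)')'   [distribution]
= ((c'·c)')'   [idempotence]
= c'·c   [double negation]
= 0   [complement]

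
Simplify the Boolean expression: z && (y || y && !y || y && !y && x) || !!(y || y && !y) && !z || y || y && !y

z && (y || y && !y || y && !y && x) || !!(y || y && !y) && !z || y || y && !y
= z && (y || y && !y) || !!(y || y && !y) && !z || y || y && !y   — absorption
= z && (y || y && !y) || (y || y && !y) && !z || y || y && !y   — double negation
= y || y && !y || y || y && !y   — distribution
= y || y && !y   — idempotence
= y   — complement / identity

y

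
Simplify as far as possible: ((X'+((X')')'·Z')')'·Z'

X'·Z'

((X'+((X')')'·Z')')'·Z'
= ((X'+X'·Z')')'·Z'   (double negation)
= ((X')')'·Z'   (absorption)
= X'·Z'   (double negation)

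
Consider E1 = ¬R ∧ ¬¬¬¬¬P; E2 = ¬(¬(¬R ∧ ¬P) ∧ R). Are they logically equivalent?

No

E1: ¬R ∧ ¬¬¬¬¬P
    = ¬R ∧ ¬¬¬P   [double negation]
    = ¬R ∧ ¬P   [double negation]
E2: ¬(¬(¬R ∧ ¬P) ∧ R)
    = ¬((R ∨ P) ∧ R)   [De Morgan]
    = ¬R   [absorption]
These differ: at P=1, R=0, E1 = 0 but E2 = 1.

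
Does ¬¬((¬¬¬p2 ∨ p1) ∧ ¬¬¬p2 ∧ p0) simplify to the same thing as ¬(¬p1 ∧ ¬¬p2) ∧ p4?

E1: ¬¬((¬¬¬p2 ∨ p1) ∧ ¬¬¬p2 ∧ p0)
    = ¬¬(¬¬¬p2 ∧ p0)   — absorption
    = ¬¬¬p2 ∧ p0   — double negation
    = ¬p2 ∧ p0   — double negation
E2: ¬(¬p1 ∧ ¬¬p2) ∧ p4
    = (p1 ∨ ¬p2) ∧ p4   — De Morgan
These differ: at p0=0, p1=1, p2=0, p4=1, E1 = 0 but E2 = 1.

No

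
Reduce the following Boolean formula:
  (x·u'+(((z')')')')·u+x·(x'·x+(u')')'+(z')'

x·u'+z

(x·u'+(((z')')')')·u+x·(x'·x+(u')')'+(z')'
= (x·u'+(z')')·u+x·(x'·x+(u')')'+(z')'   [double negation]
= (x·u'+(z')')·u+x·(x'·x+u)'+(z')'   [double negation]
= (x·u'+(z')')·u+x·u'+(z')'   [complement / identity]
= x·u'+(z')'   [absorption]
= x·u'+z   [double negation]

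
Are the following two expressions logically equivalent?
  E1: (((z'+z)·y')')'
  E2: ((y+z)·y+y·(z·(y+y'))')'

Yes

E1: (((z'+z)·y')')'
    = ((y')')'   [complement / identity]
    = y'   [double negation]
E2: ((y+z)·y+y·(z·(y+y'))')'
    = ((y+z)·y+y·z')'   [complement / identity]
    = (y+y·z')'   [absorption]
    = y'   [absorption]
Both reduce to y', so they are equivalent.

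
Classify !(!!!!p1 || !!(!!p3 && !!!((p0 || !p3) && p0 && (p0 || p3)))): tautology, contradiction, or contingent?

!(!!!!p1 || !!(!!p3 && !!!((p0 || !p3) && p0 && (p0 || p3))))
= !(!!!!p1 || !!(!!p3 && !!!((p0 || !p3) && p0)))
= !(!!p1 || !!(!!p3 && !!!((p0 || !p3) && p0)))
= !(!!p1 || !!(!!p3 && !((p0 || !p3) && p0)))
= !(!!p1 || !!(!!p3 && !p0))
= !(!!p1 || !(!p3 || p0))
= !p1 && (!p3 || p0)
This depends on p0, p1, p3, so it is not a constant.

contingent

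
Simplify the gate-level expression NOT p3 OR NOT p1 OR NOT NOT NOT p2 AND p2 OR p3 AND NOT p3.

NOT p3 OR NOT p1 OR NOT NOT NOT p2 AND p2 OR p3 AND NOT p3
= NOT p3 OR NOT p1 OR NOT NOT NOT p2 AND p2   [complement / identity]
= NOT p3 OR NOT p1 OR NOT p2 AND p2   [double negation]
= NOT p3 OR NOT p1   [complement / identity]

NOT p3 OR NOT p1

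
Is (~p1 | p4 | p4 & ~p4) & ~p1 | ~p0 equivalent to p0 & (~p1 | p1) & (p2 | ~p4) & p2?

E1: (~p1 | p4 | p4 & ~p4) & ~p1 | ~p0
    = (~p1 | p4) & ~p1 | ~p0   — complement / identity
    = ~p1 | ~p0   — absorption
E2: p0 & (~p1 | p1) & (p2 | ~p4) & p2
    = p0 & (~p1 | p1) & p2   — absorption
    = p0 & p2   — complement / identity
These differ: at p0=0, p1=0, p2=0, p4=1, E1 = 1 but E2 = 0.

No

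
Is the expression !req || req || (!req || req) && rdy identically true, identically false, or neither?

!req || req || (!req || req) && rdy
= !req || req   [absorption]
= true   [complement]

identically true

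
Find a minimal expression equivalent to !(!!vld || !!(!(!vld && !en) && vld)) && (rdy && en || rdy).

!(!!vld || !!(!(!vld && !en) && vld)) && (rdy && en || rdy)
= !(!!vld || !!(!(!vld && !en) && vld)) && rdy
= !vld && !(!(!vld && !en) && vld) && rdy
= !vld && !((vld || en) && vld) && rdy
= !vld && !vld && rdy
= !vld && rdy

!vld && rdy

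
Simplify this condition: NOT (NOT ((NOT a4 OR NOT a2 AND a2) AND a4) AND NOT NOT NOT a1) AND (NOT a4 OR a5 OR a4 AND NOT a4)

NOT (NOT ((NOT a4 OR NOT a2 AND a2) AND a4) AND NOT NOT NOT a1) AND (NOT a4 OR a5 OR a4 AND NOT a4)
= NOT (NOT (NOT a4 AND a4) AND NOT NOT NOT a1) AND (NOT a4 OR a5 OR a4 AND NOT a4)   [complement / identity]
= (NOT a4 AND a4 OR NOT NOT a1) AND (NOT a4 OR a5 OR a4 AND NOT a4)   [De Morgan]
= NOT NOT a1 AND (NOT a4 OR a5 OR a4 AND NOT a4)   [complement / identity]
= NOT NOT a1 AND (NOT a4 OR a5)   [complement / identity]
= a1 AND (NOT a4 OR a5)   [double negation]

a1 AND (NOT a4 OR a5)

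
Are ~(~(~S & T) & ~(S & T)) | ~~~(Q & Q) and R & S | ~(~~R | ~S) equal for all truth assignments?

No

E1: ~(~(~S & T) & ~(S & T)) | ~~~(Q & Q)
    = ~S & T | S & T | ~~~(Q & Q)
    = T | ~~~(Q & Q)
    = T | ~(Q & Q)
    = T | ~Q
E2: R & S | ~(~~R | ~S)
    = R & S | ~R & S
    = S
These differ: at Q=0, R=0, S=0, T=1, E1 = 1 but E2 = 0.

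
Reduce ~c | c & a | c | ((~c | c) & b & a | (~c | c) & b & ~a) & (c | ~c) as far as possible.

~c | c & a | c | ((~c | c) & b & a | (~c | c) & b & ~a) & (c | ~c)
= ~c | c & a | c | (~c | c) & b & a | (~c | c) & b & ~a   [complement / identity]
= ~c | c | (~c | c) & b & a | (~c | c) & b & ~a   [absorption]
= ~c | c | (~c | c) & b   [distribution]
= ~c | c   [absorption]
= 1   [complement]

1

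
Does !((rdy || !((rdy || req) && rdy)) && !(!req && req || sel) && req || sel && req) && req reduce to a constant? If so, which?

!((rdy || !((rdy || req) && rdy)) && !(!req && req || sel) && req || sel && req) && req
= !((rdy || !rdy) && !(!req && req || sel) && req || sel && req) && req
= !((rdy || !rdy) && !sel && req || sel && req) && req
= !(!sel && req || sel && req) && req
= !req && req
= false

yes, False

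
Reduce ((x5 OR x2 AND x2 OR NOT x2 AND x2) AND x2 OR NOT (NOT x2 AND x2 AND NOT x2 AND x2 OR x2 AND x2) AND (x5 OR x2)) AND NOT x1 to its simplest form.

(x5 OR x2) AND NOT x1

((x5 OR x2 AND x2 OR NOT x2 AND x2) AND x2 OR NOT (NOT x2 AND x2 AND NOT x2 AND x2 OR x2 AND x2) AND (x5 OR x2)) AND NOT x1
= ((x5 OR x2) AND x2 OR NOT (NOT x2 AND x2 AND NOT x2 AND x2 OR x2 AND x2) AND (x5 OR x2)) AND NOT x1   (distribution)
= ((x5 OR x2) AND x2 OR NOT (NOT x2 AND x2 OR x2 AND x2) AND (x5 OR x2)) AND NOT x1   (idempotence)
= ((x5 OR x2) AND x2 OR NOT x2 AND (x5 OR x2)) AND NOT x1   (distribution)
= (x5 OR x2) AND NOT x1   (distribution)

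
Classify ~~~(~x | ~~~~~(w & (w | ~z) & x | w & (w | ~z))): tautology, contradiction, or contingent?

~~~(~x | ~~~~~(w & (w | ~z) & x | w & (w | ~z)))
= ~~~(~x | ~~~(w & (w | ~z) & x | w & (w | ~z)))   (double negation)
= ~~~(~x | ~~~(w & (w | ~z)))   (absorption)
= ~~~(~x | ~(w & (w | ~z)))   (double negation)
= ~~~(~x | ~w)   (absorption)
= ~~(x & w)   (De Morgan)
= x & w   (double negation)
This depends on w, x, so it is not a constant.

contingent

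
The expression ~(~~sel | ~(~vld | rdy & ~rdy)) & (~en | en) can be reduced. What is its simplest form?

~sel & ~vld

~(~~sel | ~(~vld | rdy & ~rdy)) & (~en | en)
= ~sel & (~vld | rdy & ~rdy) & (~en | en)
= ~sel & ~vld & (~en | en)
= ~sel & ~vld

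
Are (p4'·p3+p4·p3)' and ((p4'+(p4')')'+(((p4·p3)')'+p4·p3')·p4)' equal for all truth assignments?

No

E1: (p4'·p3+p4·p3)'
    = p3'
E2: ((p4'+(p4')')'+(((p4·p3)')'+p4·p3')·p4)'
    = ((p4'+(p4')')'+(p4·p3+p4·p3')·p4)'
    = ((p4'+(p4')')'+p4·p4)'
    = (p4·p4'+p4·p4)'
    = p4'
These differ: at p3=1, p4=0, E1 = 0 but E2 = 1.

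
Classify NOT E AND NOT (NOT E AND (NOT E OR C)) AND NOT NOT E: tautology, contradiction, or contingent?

contradiction

NOT E AND NOT (NOT E AND (NOT E OR C)) AND NOT NOT E
= NOT E AND NOT NOT E AND NOT NOT E   — absorption
= NOT E AND NOT NOT E   — idempotence
= NOT E AND E   — double negation
= FALSE   — complement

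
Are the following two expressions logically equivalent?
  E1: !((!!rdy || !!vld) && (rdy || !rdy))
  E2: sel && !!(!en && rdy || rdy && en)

No

E1: !((!!rdy || !!vld) && (rdy || !rdy))
    = !(!!rdy || !!vld)   (complement / identity)
    = !rdy && !vld   (De Morgan)
E2: sel && !!(!en && rdy || rdy && en)
    = sel && !!rdy   (distribution)
    = sel && rdy   (double negation)
These differ: at en=0, rdy=1, sel=1, vld=0, E1 = 0 but E2 = 1.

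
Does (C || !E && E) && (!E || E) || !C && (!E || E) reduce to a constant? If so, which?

(C || !E && E) && (!E || E) || !C && (!E || E)
= C && (!E || E) || !C && (!E || E)
= !E || E
= true

yes, True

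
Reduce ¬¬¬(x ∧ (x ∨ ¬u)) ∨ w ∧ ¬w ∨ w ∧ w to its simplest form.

¬x ∨ w

¬¬¬(x ∧ (x ∨ ¬u)) ∨ w ∧ ¬w ∨ w ∧ w
= ¬¬¬(x ∧ (x ∨ ¬u)) ∨ w   — distribution
= ¬¬¬x ∨ w   — absorption
= ¬x ∨ w   — double negation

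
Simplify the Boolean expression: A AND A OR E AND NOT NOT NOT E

A

A AND A OR E AND NOT NOT NOT E
= A AND A OR E AND NOT E   (double negation)
= A AND A   (complement / identity)
= A   (idempotence)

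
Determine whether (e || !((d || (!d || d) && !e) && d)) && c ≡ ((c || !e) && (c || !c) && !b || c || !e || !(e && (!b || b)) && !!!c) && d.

No

E1: (e || !((d || (!d || d) && !e) && d)) && c
    = (e || !((d || !e) && d)) && c   — complement / identity
    = (e || !d) && c   — absorption
E2: ((c || !e) && (c || !c) && !b || c || !e || !(e && (!b || b)) && !!!c) && d
    = ((c || !e) && (c || !c) && !b || c || !e || !(e && (!b || b)) && !c) && d   — double negation
    = ((c || !e) && (c || !c) && !b || c || !e || !e && !c) && d   — complement / identity
    = ((c || !e) && !b || c || !e || !e && !c) && d   — complement / identity
    = ((c || !e) && !b || c || !e) && d   — absorption
    = (c || !e) && d   — absorption
These differ: at b=1, c=1, d=0, e=0, E1 = 1 but E2 = 0.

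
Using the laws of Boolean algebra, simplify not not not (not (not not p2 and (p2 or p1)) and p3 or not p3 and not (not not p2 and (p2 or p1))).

p2

not not not (not (not not p2 and (p2 or p1)) and p3 or not p3 and not (not not p2 and (p2 or p1)))
= not not not not (not not p2 and (p2 or p1))   (distribution)
= not not (not not p2 and (p2 or p1))   (double negation)
= not not (p2 and (p2 or p1))   (double negation)
= not not p2   (absorption)
= p2   (double negation)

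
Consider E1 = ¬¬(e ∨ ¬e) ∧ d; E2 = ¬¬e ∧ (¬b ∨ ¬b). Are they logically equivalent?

No

E1: ¬¬(e ∨ ¬e) ∧ d
    = (e ∨ ¬e) ∧ d
    = d
E2: ¬¬e ∧ (¬b ∨ ¬b)
    = ¬¬e ∧ ¬b
    = e ∧ ¬b
These differ: at b=0, d=1, e=0, E1 = 1 but E2 = 0.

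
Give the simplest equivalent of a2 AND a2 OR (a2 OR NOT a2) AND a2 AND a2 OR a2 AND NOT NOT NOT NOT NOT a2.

a2

a2 AND a2 OR (a2 OR NOT a2) AND a2 AND a2 OR a2 AND NOT NOT NOT NOT NOT a2
= a2 AND a2 OR (a2 OR NOT a2) AND a2 AND a2 OR a2 AND NOT NOT NOT a2   (double negation)
= a2 AND a2 OR a2 AND a2 OR a2 AND NOT NOT NOT a2   (complement / identity)
= a2 AND a2 OR a2 AND a2 OR a2 AND NOT a2   (double negation)
= a2 AND a2 OR a2 AND NOT a2   (idempotence)
= a2   (distribution)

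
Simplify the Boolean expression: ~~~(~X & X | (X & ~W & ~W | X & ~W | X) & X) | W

~~~(~X & X | (X & ~W & ~W | X & ~W | X) & X) | W
= ~~~(~X & X | (X & ~W | X) & X) | W   (absorption)
= ~~~(~X & X | X & X) | W   (absorption)
= ~~~X | W   (distribution)
= ~X | W   (double negation)

~X | W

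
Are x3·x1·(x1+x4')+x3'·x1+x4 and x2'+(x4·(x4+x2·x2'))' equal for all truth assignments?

E1: x3·x1·(x1+x4')+x3'·x1+x4
    = x3·x1+x3'·x1+x4
    = x1+x4
E2: x2'+(x4·(x4+x2·x2'))'
    = x2'+(x4·x4)'
    = x2'+x4'
These differ: at x1=0, x2=1, x3=0, x4=1, E1 = 1 but E2 = 0.

No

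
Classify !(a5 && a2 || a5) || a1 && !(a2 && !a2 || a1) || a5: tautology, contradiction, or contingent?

!(a5 && a2 || a5) || a1 && !(a2 && !a2 || a1) || a5
= !(a5 && a2 || a5) || a1 && !a1 || a5   [complement / identity]
= !a5 || a1 && !a1 || a5   [absorption]
= !a5 || a5   [complement / identity]
= true   [complement]

tautology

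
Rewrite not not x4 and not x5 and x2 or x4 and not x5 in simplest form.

not not x4 and not x5 and x2 or x4 and not x5
= x4 and not x5 and x2 or x4 and not x5   [double negation]
= x4 and not x5   [absorption]

x4 and not x5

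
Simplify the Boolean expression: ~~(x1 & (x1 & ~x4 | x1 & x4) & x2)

~~(x1 & (x1 & ~x4 | x1 & x4) & x2)
= ~~(x1 & x1 & x2)   [distribution]
= x1 & x1 & x2   [double negation]
= x1 & x2   [idempotence]

x1 & x2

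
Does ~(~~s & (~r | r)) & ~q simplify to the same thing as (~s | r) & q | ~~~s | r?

E1: ~(~~s & (~r | r)) & ~q
    = ~~~s & ~q   [complement / identity]
    = ~s & ~q   [double negation]
E2: (~s | r) & q | ~~~s | r
    = (~s | r) & q | ~s | r   [double negation]
    = ~s | r   [absorption]
These differ: at q=1, r=1, s=0, E1 = 0 but E2 = 1.

No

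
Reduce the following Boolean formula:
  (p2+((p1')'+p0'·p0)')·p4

(p2+p1')·p4

(p2+((p1')'+p0'·p0)')·p4
= (p2+(p1+p0'·p0)')·p4   (double negation)
= (p2+p1')·p4   (complement / identity)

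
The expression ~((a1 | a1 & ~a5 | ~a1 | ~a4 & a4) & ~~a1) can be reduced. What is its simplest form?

~a1

~((a1 | a1 & ~a5 | ~a1 | ~a4 & a4) & ~~a1)
= ~((a1 | ~a1 | ~a4 & a4) & ~~a1)   (absorption)
= ~((a1 | ~a1) & ~~a1)   (complement / identity)
= ~~~a1   (complement / identity)
= ~a1   (double negation)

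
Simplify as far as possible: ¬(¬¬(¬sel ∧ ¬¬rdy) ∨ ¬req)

¬(¬¬(¬sel ∧ ¬¬rdy) ∨ ¬req)
= ¬(¬sel ∧ ¬¬rdy) ∧ req   [De Morgan]
= (sel ∨ ¬rdy) ∧ req   [De Morgan]

(sel ∨ ¬rdy) ∧ req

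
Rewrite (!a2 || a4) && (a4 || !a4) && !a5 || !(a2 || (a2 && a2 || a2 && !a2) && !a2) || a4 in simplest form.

!a2 || a4

(!a2 || a4) && (a4 || !a4) && !a5 || !(a2 || (a2 && a2 || a2 && !a2) && !a2) || a4
= (!a2 || a4) && (a4 || !a4) && !a5 || !(a2 || a2 && !a2) || a4   — distribution
= (!a2 || a4) && (a4 || !a4) && !a5 || !a2 || a4   — complement / identity
= (!a2 || a4) && !a5 || !a2 || a4   — complement / identity
= !a2 || a4   — absorption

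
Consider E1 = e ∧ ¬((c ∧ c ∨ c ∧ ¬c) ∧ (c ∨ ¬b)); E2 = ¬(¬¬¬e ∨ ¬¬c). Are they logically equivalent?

E1: e ∧ ¬((c ∧ c ∨ c ∧ ¬c) ∧ (c ∨ ¬b))
    = e ∧ ¬(c ∧ (c ∨ ¬b))
    = e ∧ ¬c
E2: ¬(¬¬¬e ∨ ¬¬c)
    = ¬(¬e ∨ ¬¬c)
    = e ∧ ¬c
Both reduce to e ∧ ¬c, so they are equivalent.

Yes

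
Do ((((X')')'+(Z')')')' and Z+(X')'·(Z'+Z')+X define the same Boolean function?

No

E1: ((((X')')'+(Z')')')'
    = ((X')'·Z')'   — De Morgan
    = X'+Z   — De Morgan
E2: Z+(X')'·(Z'+Z')+X
    = Z+X·(Z'+Z')+X   — double negation
    = Z+X·Z'+X   — idempotence
    = Z+X   — absorption
These differ: at X=0, Z=0, E1 = 1 but E2 = 0.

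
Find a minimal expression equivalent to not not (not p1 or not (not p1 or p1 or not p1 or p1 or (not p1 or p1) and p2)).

not not (not p1 or not (not p1 or p1 or not p1 or p1 or (not p1 or p1) and p2))
= not not (not p1 or not (not p1 or p1 or (not p1 or p1) and p2))
= not not (not p1 or not (not p1 or p1))
= not (p1 and (not p1 or p1))
= not p1

not p1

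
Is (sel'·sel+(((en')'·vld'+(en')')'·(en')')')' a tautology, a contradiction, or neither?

(sel'·sel+(((en')'·vld'+(en')')'·(en')')')'
= (sel'·sel+(en')'·vld'+(en')'+en')'   [De Morgan]
= (sel'·sel+(en')'+en')'   [absorption]
= ((en')'+en')'   [complement / identity]
= en'·en   [De Morgan]
= 0   [complement]

contradiction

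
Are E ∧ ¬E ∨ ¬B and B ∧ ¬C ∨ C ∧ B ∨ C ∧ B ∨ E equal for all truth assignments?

E1: E ∧ ¬E ∨ ¬B
    = ¬B   — complement / identity
E2: B ∧ ¬C ∨ C ∧ B ∨ C ∧ B ∨ E
    = B ∧ ¬C ∨ C ∧ B ∨ E   — idempotence
    = B ∨ E   — distribution
These differ: at B=0, C=0, E=0, E1 = 1 but E2 = 0.

No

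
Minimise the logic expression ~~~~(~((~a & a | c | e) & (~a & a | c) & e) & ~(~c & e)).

~e

~~~~(~((~a & a | c | e) & (~a & a | c) & e) & ~(~c & e))
= ~~(~((~a & a | c | e) & (~a & a | c) & e) & ~(~c & e))   (double negation)
= ~~(~((~a & a | c) & e) & ~(~c & e))   (absorption)
= ~~(~(c & e) & ~(~c & e))   (complement / identity)
= ~(c & e | ~c & e)   (De Morgan)
= ~e   (distribution)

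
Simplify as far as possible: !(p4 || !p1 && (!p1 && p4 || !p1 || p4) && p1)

!p4

!(p4 || !p1 && (!p1 && p4 || !p1 || p4) && p1)
= !(p4 || !p1 && (!p1 || p4) && p1)   [absorption]
= !(p4 || !p1 && p1)   [absorption]
= !p4   [complement / identity]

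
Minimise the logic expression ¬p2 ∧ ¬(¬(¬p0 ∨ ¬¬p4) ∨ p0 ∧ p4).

¬p2 ∧ ¬p0

¬p2 ∧ ¬(¬(¬p0 ∨ ¬¬p4) ∨ p0 ∧ p4)
= ¬p2 ∧ ¬(p0 ∧ ¬p4 ∨ p0 ∧ p4)   — De Morgan
= ¬p2 ∧ ¬p0   — distribution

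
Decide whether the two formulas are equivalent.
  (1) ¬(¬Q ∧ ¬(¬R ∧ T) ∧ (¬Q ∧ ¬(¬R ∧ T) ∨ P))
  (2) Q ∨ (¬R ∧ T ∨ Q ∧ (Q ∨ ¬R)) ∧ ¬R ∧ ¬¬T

E1: ¬(¬Q ∧ ¬(¬R ∧ T) ∧ (¬Q ∧ ¬(¬R ∧ T) ∨ P))
    = ¬(¬Q ∧ ¬(¬R ∧ T))
    = Q ∨ ¬R ∧ T
E2: Q ∨ (¬R ∧ T ∨ Q ∧ (Q ∨ ¬R)) ∧ ¬R ∧ ¬¬T
    = Q ∨ (¬R ∧ T ∨ Q ∧ (Q ∨ ¬R)) ∧ ¬R ∧ T
    = Q ∨ (¬R ∧ T ∨ Q) ∧ ¬R ∧ T
    = Q ∨ ¬R ∧ T
Both reduce to Q ∨ ¬R ∧ T, so they are equivalent.

Yes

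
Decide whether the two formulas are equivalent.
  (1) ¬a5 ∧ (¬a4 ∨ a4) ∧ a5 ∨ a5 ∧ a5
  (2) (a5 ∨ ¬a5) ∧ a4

No

E1: ¬a5 ∧ (¬a4 ∨ a4) ∧ a5 ∨ a5 ∧ a5
    = ¬a5 ∧ a5 ∨ a5 ∧ a5
    = a5
E2: (a5 ∨ ¬a5) ∧ a4
    = a4
These differ: at a4=0, a5=1, E1 = 1 but E2 = 0.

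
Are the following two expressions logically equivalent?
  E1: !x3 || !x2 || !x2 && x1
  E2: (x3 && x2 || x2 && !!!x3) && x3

No

E1: !x3 || !x2 || !x2 && x1
    = !x3 || !x2   [absorption]
E2: (x3 && x2 || x2 && !!!x3) && x3
    = (x3 && x2 || x2 && !x3) && x3   [double negation]
    = x2 && x3   [distribution]
These differ: at x1=1, x2=0, x3=0, E1 = 1 but E2 = 0.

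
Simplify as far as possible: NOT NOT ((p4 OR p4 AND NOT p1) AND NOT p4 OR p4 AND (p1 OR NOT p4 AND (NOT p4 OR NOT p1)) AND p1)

p4 AND p1

NOT NOT ((p4 OR p4 AND NOT p1) AND NOT p4 OR p4 AND (p1 OR NOT p4 AND (NOT p4 OR NOT p1)) AND p1)
= (p4 OR p4 AND NOT p1) AND NOT p4 OR p4 AND (p1 OR NOT p4 AND (NOT p4 OR NOT p1)) AND p1   (double negation)
= p4 AND NOT p4 OR p4 AND (p1 OR NOT p4 AND (NOT p4 OR NOT p1)) AND p1   (absorption)
= p4 AND NOT p4 OR p4 AND (p1 OR NOT p4) AND p1   (absorption)
= p4 AND NOT p4 OR p4 AND p1   (absorption)
= p4 AND p1   (complement / identity)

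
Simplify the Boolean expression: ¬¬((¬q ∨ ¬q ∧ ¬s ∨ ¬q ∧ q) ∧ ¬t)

¬q ∧ ¬t

¬¬((¬q ∨ ¬q ∧ ¬s ∨ ¬q ∧ q) ∧ ¬t)
= ¬¬((¬q ∨ ¬q ∧ q) ∧ ¬t)   [absorption]
= ¬¬(¬q ∧ ¬t)   [complement / identity]
= ¬q ∧ ¬t   [double negation]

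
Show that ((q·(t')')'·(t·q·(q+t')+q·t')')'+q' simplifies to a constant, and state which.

((q·(t')')'·(t·q·(q+t')+q·t')')'+q'
= ((q·(t')')'·(t·q+q·t')')'+q'   (absorption)
= ((q·(t')')'·q')'+q'   (distribution)
= q·(t')'+q+q'   (De Morgan)
= q·t+q+q'   (double negation)
= q+q'   (absorption)
= 1   (complement)

1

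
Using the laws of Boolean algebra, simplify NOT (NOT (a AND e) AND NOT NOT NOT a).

NOT (NOT (a AND e) AND NOT NOT NOT a)
= NOT (NOT (a AND e) AND NOT a)   [double negation]
= a AND e OR a   [De Morgan]
= a   [absorption]

a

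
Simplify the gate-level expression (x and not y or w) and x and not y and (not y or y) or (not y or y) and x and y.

x

(x and not y or w) and x and not y and (not y or y) or (not y or y) and x and y
= ((x and not y or w) and x and not y or x and y) and (not y or y)   — distribution
= (x and not y or w) and x and not y or x and y   — complement / identity
= x and not y or x and y   — absorption
= x   — distribution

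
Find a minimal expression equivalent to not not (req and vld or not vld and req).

req

not not (req and vld or not vld and req)
= not not req   — distribution
= req   — double negation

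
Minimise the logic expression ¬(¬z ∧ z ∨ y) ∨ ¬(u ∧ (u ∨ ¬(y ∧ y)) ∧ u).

¬(¬z ∧ z ∨ y) ∨ ¬(u ∧ (u ∨ ¬(y ∧ y)) ∧ u)
= ¬(¬z ∧ z ∨ y) ∨ ¬(u ∧ (u ∨ ¬y) ∧ u)   — idempotence
= ¬y ∨ ¬(u ∧ (u ∨ ¬y) ∧ u)   — complement / identity
= ¬y ∨ ¬(u ∧ u)   — absorption
= ¬y ∨ ¬u   — idempotence

¬y ∨ ¬u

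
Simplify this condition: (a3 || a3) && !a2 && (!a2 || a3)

(a3 || a3) && !a2 && (!a2 || a3)
= (a3 || a3) && !a2
= a3 && !a2

a3 && !a2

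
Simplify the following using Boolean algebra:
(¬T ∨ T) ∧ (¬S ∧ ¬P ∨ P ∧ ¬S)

¬S

(¬T ∨ T) ∧ (¬S ∧ ¬P ∨ P ∧ ¬S)
= ¬S ∧ ¬P ∨ P ∧ ¬S   [complement / identity]
= ¬S   [distribution]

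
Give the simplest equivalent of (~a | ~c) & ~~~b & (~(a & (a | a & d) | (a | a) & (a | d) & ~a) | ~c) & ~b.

(~a | ~c) & ~~~b & (~(a & (a | a & d) | (a | a) & (a | d) & ~a) | ~c) & ~b
= (~a | ~c) & ~b & (~(a & (a | a & d) | (a | a) & (a | d) & ~a) | ~c) & ~b   — double negation
= (~a | ~c) & ~b & (~(a & (a | a & d) | (a | a & d) & ~a) | ~c) & ~b   — distribution
= (~a | ~c) & ~b & (~(a | a & d) | ~c) & ~b   — distribution
= (~a | ~c) & ~b & (~a | ~c) & ~b   — absorption
= (~a | ~c) & ~b   — idempotence

(~a | ~c) & ~b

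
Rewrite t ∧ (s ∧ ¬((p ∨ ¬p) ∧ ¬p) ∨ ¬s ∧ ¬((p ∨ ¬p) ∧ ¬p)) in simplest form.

t ∧ p

t ∧ (s ∧ ¬((p ∨ ¬p) ∧ ¬p) ∨ ¬s ∧ ¬((p ∨ ¬p) ∧ ¬p))
= t ∧ ¬((p ∨ ¬p) ∧ ¬p)   — distribution
= t ∧ ¬¬p   — complement / identity
= t ∧ p   — double negation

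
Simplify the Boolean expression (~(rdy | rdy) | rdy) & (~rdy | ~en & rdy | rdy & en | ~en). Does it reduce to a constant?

1

(~(rdy | rdy) | rdy) & (~rdy | ~en & rdy | rdy & en | ~en)
= (~(rdy | rdy) | rdy) & (~rdy | rdy | ~en)   [distribution]
= (~rdy | rdy) & (~rdy | rdy | ~en)   [idempotence]
= ~rdy | rdy   [absorption]
= 1   [complement]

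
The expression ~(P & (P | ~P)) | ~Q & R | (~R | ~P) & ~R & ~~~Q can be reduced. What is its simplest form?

~P | ~Q

~(P & (P | ~P)) | ~Q & R | (~R | ~P) & ~R & ~~~Q
= ~P | ~Q & R | (~R | ~P) & ~R & ~~~Q   (complement / identity)
= ~P | ~Q & R | ~R & ~~~Q   (absorption)
= ~P | ~Q & R | ~R & ~Q   (double negation)
= ~P | ~Q   (distribution)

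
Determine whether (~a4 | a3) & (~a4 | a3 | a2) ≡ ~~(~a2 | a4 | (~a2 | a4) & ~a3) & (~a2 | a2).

No

E1: (~a4 | a3) & (~a4 | a3 | a2)
    = ~a4 | a3   — absorption
E2: ~~(~a2 | a4 | (~a2 | a4) & ~a3) & (~a2 | a2)
    = ~~(~a2 | a4) & (~a2 | a2)   — absorption
    = (~a2 | a4) & (~a2 | a2)   — double negation
    = ~a2 | a4   — complement / identity
These differ: at a2=1, a3=0, a4=1, E1 = 0 but E2 = 1.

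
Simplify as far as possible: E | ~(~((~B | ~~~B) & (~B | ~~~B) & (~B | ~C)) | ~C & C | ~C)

E | ~B & C

E | ~(~((~B | ~~~B) & (~B | ~~~B) & (~B | ~C)) | ~C & C | ~C)
= E | ~(~((~B | ~~~B) & (~B | ~~~B) & (~B | ~C)) | ~C)   (complement / identity)
= E | ~(~((~B | ~~~B) & (~B | ~C)) | ~C)   (idempotence)
= E | ~(~((~B | ~B) & (~B | ~C)) | ~C)   (double negation)
= E | (~B | ~B) & (~B | ~C) & C   (De Morgan)
= E | ~B & (~B | ~C) & C   (idempotence)
= E | ~B & C   (absorption)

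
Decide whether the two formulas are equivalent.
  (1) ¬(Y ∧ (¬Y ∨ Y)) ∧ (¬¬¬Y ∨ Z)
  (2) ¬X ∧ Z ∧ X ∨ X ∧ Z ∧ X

No

E1: ¬(Y ∧ (¬Y ∨ Y)) ∧ (¬¬¬Y ∨ Z)
    = ¬(Y ∧ (¬Y ∨ Y)) ∧ (¬Y ∨ Z)
    = ¬Y ∧ (¬Y ∨ Z)
    = ¬Y
E2: ¬X ∧ Z ∧ X ∨ X ∧ Z ∧ X
    = Z ∧ X
These differ: at X=0, Y=0, Z=1, E1 = 1 but E2 = 0.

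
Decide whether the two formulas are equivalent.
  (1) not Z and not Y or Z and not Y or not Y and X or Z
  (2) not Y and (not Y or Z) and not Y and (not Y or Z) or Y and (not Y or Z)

E1: not Z and not Y or Z and not Y or not Y and X or Z
    = not Y or not Y and X or Z   [distribution]
    = not Y or Z   [absorption]
E2: not Y and (not Y or Z) and not Y and (not Y or Z) or Y and (not Y or Z)
    = not Y and (not Y or Z) or Y and (not Y or Z)   [idempotence]
    = not Y or Z   [distribution]
Both reduce to not Y or Z, so they are equivalent.

Yes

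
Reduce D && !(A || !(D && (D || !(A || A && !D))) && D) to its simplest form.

D && !A

D && !(A || !(D && (D || !(A || A && !D))) && D)
= D && !(A || !(D && (D || !A)) && D)   (absorption)
= D && !(A || !D && D)   (absorption)
= D && !A   (complement / identity)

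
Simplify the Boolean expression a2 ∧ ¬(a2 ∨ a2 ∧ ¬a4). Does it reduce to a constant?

False

a2 ∧ ¬(a2 ∨ a2 ∧ ¬a4)
= a2 ∧ ¬a2   (absorption)
= False   (complement)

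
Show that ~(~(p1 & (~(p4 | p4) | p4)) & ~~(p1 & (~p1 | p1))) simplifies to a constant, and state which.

~(~(p1 & (~(p4 | p4) | p4)) & ~~(p1 & (~p1 | p1)))
= ~(~(p1 & (~p4 | p4)) & ~~(p1 & (~p1 | p1)))
= ~(~p1 & ~~(p1 & (~p1 | p1)))
= p1 | ~(p1 & (~p1 | p1))
= p1 | ~p1
= 1

1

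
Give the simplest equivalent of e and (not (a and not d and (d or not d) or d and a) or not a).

e and (not (a and not d and (d or not d) or d and a) or not a)
= e and (not (a and not d or d and a) or not a)   (complement / identity)
= e and (not a or not a)   (distribution)
= e and not a   (idempotence)

e and not a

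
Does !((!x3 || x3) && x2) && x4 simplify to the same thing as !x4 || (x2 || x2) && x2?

No

E1: !((!x3 || x3) && x2) && x4
    = !x2 && x4   — complement / identity
E2: !x4 || (x2 || x2) && x2
    = !x4 || x2 && x2   — idempotence
    = !x4 || x2   — idempotence
These differ: at x2=0, x3=0, x4=0, E1 = 0 but E2 = 1.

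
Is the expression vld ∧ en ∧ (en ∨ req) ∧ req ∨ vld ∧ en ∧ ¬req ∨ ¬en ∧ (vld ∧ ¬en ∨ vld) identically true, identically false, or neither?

neither

vld ∧ en ∧ (en ∨ req) ∧ req ∨ vld ∧ en ∧ ¬req ∨ ¬en ∧ (vld ∧ ¬en ∨ vld)
= vld ∧ en ∧ (en ∨ req) ∧ req ∨ vld ∧ en ∧ ¬req ∨ ¬en ∧ vld   [absorption]
= vld ∧ en ∧ req ∨ vld ∧ en ∧ ¬req ∨ ¬en ∧ vld   [absorption]
= vld ∧ en ∨ ¬en ∧ vld   [distribution]
= vld   [distribution]
This depends on vld, so it is not a constant.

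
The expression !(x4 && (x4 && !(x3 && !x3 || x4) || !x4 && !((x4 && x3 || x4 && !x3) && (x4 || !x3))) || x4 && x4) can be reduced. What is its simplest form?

!x4

!(x4 && (x4 && !(x3 && !x3 || x4) || !x4 && !((x4 && x3 || x4 && !x3) && (x4 || !x3))) || x4 && x4)
= !(x4 && (x4 && !(x3 && !x3 || x4) || !x4 && !(x4 && (x4 || !x3))) || x4 && x4)   [distribution]
= !(x4 && (x4 && !(x3 && !x3 || x4) || !x4 && !x4) || x4 && x4)   [absorption]
= !(x4 && (x4 && !x4 || !x4 && !x4) || x4 && x4)   [complement / identity]
= !(x4 && !x4 || x4 && x4)   [distribution]
= !x4   [distribution]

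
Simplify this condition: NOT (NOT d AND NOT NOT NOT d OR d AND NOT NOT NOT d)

NOT (NOT d AND NOT NOT NOT d OR d AND NOT NOT NOT d)
= NOT (NOT NOT NOT d AND (NOT d OR d))   — distribution
= NOT NOT NOT NOT d   — complement / identity
= NOT NOT d   — double negation
= d   — double negation

d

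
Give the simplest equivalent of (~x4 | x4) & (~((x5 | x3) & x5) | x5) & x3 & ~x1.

x3 & ~x1

(~x4 | x4) & (~((x5 | x3) & x5) | x5) & x3 & ~x1
= (~x4 | x4) & (~x5 | x5) & x3 & ~x1   (absorption)
= (~x5 | x5) & x3 & ~x1   (complement / identity)
= x3 & ~x1   (complement / identity)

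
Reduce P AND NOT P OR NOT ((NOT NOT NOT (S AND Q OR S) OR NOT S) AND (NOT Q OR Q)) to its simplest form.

S

P AND NOT P OR NOT ((NOT NOT NOT (S AND Q OR S) OR NOT S) AND (NOT Q OR Q))
= NOT ((NOT NOT NOT (S AND Q OR S) OR NOT S) AND (NOT Q OR Q))   [complement / identity]
= NOT ((NOT NOT NOT S OR NOT S) AND (NOT Q OR Q))   [absorption]
= NOT ((NOT S OR NOT S) AND (NOT Q OR Q))   [double negation]
= NOT (NOT S OR NOT S)   [complement / identity]
= S AND S   [De Morgan]
= S   [idempotence]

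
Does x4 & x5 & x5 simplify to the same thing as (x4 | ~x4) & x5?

E1: x4 & x5 & x5
    = x4 & x5
E2: (x4 | ~x4) & x5
    = x5
These differ: at x4=0, x5=1, E1 = 0 but E2 = 1.

No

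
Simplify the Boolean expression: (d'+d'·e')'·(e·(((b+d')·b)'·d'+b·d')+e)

(d'+d'·e')'·(e·(((b+d')·b)'·d'+b·d')+e)
= (d'+d'·e')'·(e·(b'·d'+b·d')+e)   (absorption)
= (d'+d'·e')'·(e·d'+e)   (distribution)
= (d'+d'·e')'·e   (absorption)
= (d')'·e   (absorption)
= d·e   (double negation)

d·e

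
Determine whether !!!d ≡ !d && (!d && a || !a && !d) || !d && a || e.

No

E1: !!!d
    = !d   — double negation
E2: !d && (!d && a || !a && !d) || !d && a || e
    = !d && !d || !d && a || e   — distribution
    = !d && (!d || a) || e   — distribution
    = !d || e   — absorption
These differ: at a=0, d=1, e=1, E1 = 0 but E2 = 1.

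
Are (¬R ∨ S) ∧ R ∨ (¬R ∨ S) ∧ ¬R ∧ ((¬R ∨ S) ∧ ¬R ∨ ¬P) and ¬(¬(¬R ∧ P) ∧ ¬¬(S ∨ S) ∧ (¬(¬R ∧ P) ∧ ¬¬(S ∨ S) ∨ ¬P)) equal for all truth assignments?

E1: (¬R ∨ S) ∧ R ∨ (¬R ∨ S) ∧ ¬R ∧ ((¬R ∨ S) ∧ ¬R ∨ ¬P)
    = (¬R ∨ S) ∧ R ∨ (¬R ∨ S) ∧ ¬R   [absorption]
    = ¬R ∨ S   [distribution]
E2: ¬(¬(¬R ∧ P) ∧ ¬¬(S ∨ S) ∧ (¬(¬R ∧ P) ∧ ¬¬(S ∨ S) ∨ ¬P))
    = ¬(¬(¬R ∧ P) ∧ ¬¬(S ∨ S))   [absorption]
    = ¬R ∧ P ∨ ¬(S ∨ S)   [De Morgan]
    = ¬R ∧ P ∨ ¬S   [idempotence]
These differ: at P=0, R=1, S=0, E1 = 0 but E2 = 1.

No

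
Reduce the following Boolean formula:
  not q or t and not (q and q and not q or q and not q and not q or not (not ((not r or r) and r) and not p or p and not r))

not q or t and not r

not q or t and not (q and q and not q or q and not q and not q or not (not ((not r or r) and r) and not p or p and not r))
= not q or t and not (q and not q or not (not ((not r or r) and r) and not p or p and not r))
= not q or t and not not (not ((not r or r) and r) and not p or p and not r)
= not q or t and (not ((not r or r) and r) and not p or p and not r)
= not q or t and (not r and not p or p and not r)
= not q or t and not r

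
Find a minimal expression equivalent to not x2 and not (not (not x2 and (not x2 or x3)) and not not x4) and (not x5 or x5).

not x2

not x2 and not (not (not x2 and (not x2 or x3)) and not not x4) and (not x5 or x5)
= not x2 and not (not (not x2 and (not x2 or x3)) and not not x4)
= not x2 and (not x2 and (not x2 or x3) or not x4)
= not x2 and (not x2 or not x4)
= not x2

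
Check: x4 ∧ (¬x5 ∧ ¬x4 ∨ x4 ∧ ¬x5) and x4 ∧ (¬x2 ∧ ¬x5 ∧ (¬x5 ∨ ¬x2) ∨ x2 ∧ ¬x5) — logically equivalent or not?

Yes

E1: x4 ∧ (¬x5 ∧ ¬x4 ∨ x4 ∧ ¬x5)
    = x4 ∧ ¬x5   — distribution
E2: x4 ∧ (¬x2 ∧ ¬x5 ∧ (¬x5 ∨ ¬x2) ∨ x2 ∧ ¬x5)
    = x4 ∧ (¬x2 ∧ ¬x5 ∨ x2 ∧ ¬x5)   — absorption
    = x4 ∧ ¬x5   — distribution
Both reduce to x4 ∧ ¬x5, so they are equivalent.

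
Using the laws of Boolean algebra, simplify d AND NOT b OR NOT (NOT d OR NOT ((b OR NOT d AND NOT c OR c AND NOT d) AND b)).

d

d AND NOT b OR NOT (NOT d OR NOT ((b OR NOT d AND NOT c OR c AND NOT d) AND b))
= d AND NOT b OR NOT (NOT d OR NOT ((b OR NOT d) AND b))
= d AND NOT b OR NOT (NOT d OR NOT b)
= d AND NOT b OR d AND b
= d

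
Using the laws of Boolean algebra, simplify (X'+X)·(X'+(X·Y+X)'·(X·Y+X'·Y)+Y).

(X'+X)·(X'+(X·Y+X)'·(X·Y+X'·Y)+Y)
= (X'+X)·(X'+X'·(X·Y+X'·Y)+Y)   — absorption
= X'+X'·(X·Y+X'·Y)+Y   — complement / identity
= X'+X'·Y+Y   — distribution
= X'+Y   — absorption

X'+Y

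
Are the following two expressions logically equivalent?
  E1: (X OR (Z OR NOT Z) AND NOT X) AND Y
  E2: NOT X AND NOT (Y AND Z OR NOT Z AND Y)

No

E1: (X OR (Z OR NOT Z) AND NOT X) AND Y
    = (X OR NOT X) AND Y   [complement / identity]
    = Y   [complement / identity]
E2: NOT X AND NOT (Y AND Z OR NOT Z AND Y)
    = NOT X AND NOT Y   [distribution]
These differ: at X=0, Y=0, Z=0, E1 = 0 but E2 = 1.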